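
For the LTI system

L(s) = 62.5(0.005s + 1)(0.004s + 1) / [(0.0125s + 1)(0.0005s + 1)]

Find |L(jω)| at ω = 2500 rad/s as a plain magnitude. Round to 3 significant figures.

157

At ω = 2500 rad/s:
zero (1 + j2500·0.005) = 1 + j12.5 → |·| ≈ 12.54, ∠ ≈ 85.43°
zero (1 + j2500·0.004) = 1 + j10 → |·| ≈ 10.05, ∠ ≈ 84.29°
pole (1 + j2500·0.0125) = 1 + j31.25 → |·| ≈ 31.266, ∠ ≈ 88.17°
pole (1 + j2500·0.0005) = 1 + j1.25 → |·| ≈ 1.6008, ∠ ≈ 51.34°
|L| = 62.5 · 12.54 · 10.05 / (31.266 · 1.6008) ≈ 157.37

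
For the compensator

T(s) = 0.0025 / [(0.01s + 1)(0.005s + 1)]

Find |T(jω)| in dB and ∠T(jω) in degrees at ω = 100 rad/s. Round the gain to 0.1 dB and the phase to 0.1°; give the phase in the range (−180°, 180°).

At ω = 100 rad/s:
pole (1 + j100·0.01) = 1 + j1 → |·| ≈ 1.4142, ∠ ≈ 45.00°
pole (1 + j100·0.005) = 1 + j0.5 → |·| ≈ 1.118, ∠ ≈ 26.57°
|T| = 0.0025 · 1 / (1.4142 · 1.118) ≈ 0.0015812
Gain = 20 log₁₀(0.0015812) ≈ -56.02 dB
∠T = (0°) − (45.00° + 26.57°) = -71.57°

-56.0 dB, -71.6°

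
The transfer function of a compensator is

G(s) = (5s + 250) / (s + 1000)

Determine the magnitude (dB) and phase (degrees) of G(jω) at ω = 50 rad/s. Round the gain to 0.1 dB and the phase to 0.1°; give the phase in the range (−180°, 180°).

Substitute s = j50:
Numerator: 5(j50) + 250 = 250 + j250
Denominator: (j50) + 1000 = 1000 + j50
|N| = √(250² + 250²) ≈ 353.55, ∠N ≈ 45.00°
|D| = √(1000² + 50²) ≈ 1001.2, ∠D ≈ 2.86°
|G| = 353.55 / 1001.2 ≈ 0.35313
Gain = 20 log₁₀(0.35313) ≈ -9.04 dB
∠G = 45.00° − 2.86° = 42.14°

-9.0 dB, 42.1°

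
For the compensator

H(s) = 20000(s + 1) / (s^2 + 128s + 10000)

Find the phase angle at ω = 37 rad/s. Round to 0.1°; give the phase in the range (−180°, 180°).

59.7°

At s = jω = j37:
zero (s+1): 1 + j37 → |·| = √(1²+37²) = √1370 ≈ 37.014, ∠ = arctan(37/1) ≈ 88.45°
quadratic: (j37)² + 128·j37 + 10000 = 8631 + j4736 → |·| ≈ 9845, ∠ ≈ 28.75°
∠H = 88.45° − 28.75° = 59.70°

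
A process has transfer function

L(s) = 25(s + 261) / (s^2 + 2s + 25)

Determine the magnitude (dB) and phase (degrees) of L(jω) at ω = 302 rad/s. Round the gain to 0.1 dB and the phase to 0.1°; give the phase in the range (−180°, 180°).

At s = jω = j302:
zero (s+261): 261 + j302 → |·| = √(261²+302²) = √159325 ≈ 399.16, ∠ = arctan(302/261) ≈ 49.17°
quadratic: (j302)² + 2·j302 + 25 = -91179 + j604 → |·| ≈ 91181, ∠ ≈ 179.62°
|L| = 25 · 399.16 / 91181 ≈ 0.10944
Gain = 20 log₁₀(0.10944) ≈ -19.22 dB
∠L = 49.17° − 179.62° = -130.45°

-19.2 dB, -130.5°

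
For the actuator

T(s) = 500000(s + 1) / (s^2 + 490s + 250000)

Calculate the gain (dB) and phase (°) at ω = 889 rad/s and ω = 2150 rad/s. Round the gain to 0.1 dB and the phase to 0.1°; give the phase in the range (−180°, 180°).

At s = jω = j889:
zero (s+1): 1 + j889 → |·| = √(1²+889²) = √790322 ≈ 889, ∠ = arctan(889/1) ≈ 89.94°
quadratic: (j889)² + 490·j889 + 250000 = -540321 + j435610 → |·| ≈ 6.9405e+05, ∠ ≈ 141.12°
|T| = 500000 · 889 / 6.9405e+05 ≈ 640.44
Gain = 20 log₁₀(640.44) ≈ 56.13 dB
∠T = 89.94° − 141.12° = -51.18°

At s = jω = j2150:
zero (s+1): 1 + j2150 → |·| = √(1²+2150²) = √4622501 ≈ 2150, ∠ = arctan(2150/1) ≈ 89.97°
quadratic: (j2150)² + 490·j2150 + 250000 = -4372500 + j1053500 → |·| ≈ 4.4976e+06, ∠ ≈ 166.45°
|T| = 500000 · 2150 / 4.4976e+06 ≈ 239.02
Gain = 20 log₁₀(239.02) ≈ 47.57 dB
∠T = 89.97° − 166.45° = -76.48°

ω = 889: 56.1 dB, -51.2°; ω = 2150: 47.6 dB, -76.5°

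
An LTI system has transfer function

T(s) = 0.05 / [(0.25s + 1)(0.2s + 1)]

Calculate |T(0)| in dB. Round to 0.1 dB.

-26.0 dB

T(0) = 0.05 · 1 / 1 = 0.05
20 log₁₀(0.05) ≈ -26.02 dB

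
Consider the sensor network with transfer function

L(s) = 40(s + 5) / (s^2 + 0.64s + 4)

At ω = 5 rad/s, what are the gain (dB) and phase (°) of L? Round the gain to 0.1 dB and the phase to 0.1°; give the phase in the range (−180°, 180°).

At s = jω = j5:
zero (s+5): 5 + j5 → |·| = √(5²+5²) = √50 ≈ 7.0711, ∠ = arctan(5/5) ≈ 45.00°
quadratic: (j5)² + 0.64·j5 + 4 = -21 + j3.2 → |·| ≈ 21.242, ∠ ≈ 171.34°
|L| = 40 · 7.0711 / 21.242 ≈ 13.315
Gain = 20 log₁₀(13.315) ≈ 22.49 dB
∠L = 45.00° − 171.34° = -126.34°

22.5 dB, -126.3°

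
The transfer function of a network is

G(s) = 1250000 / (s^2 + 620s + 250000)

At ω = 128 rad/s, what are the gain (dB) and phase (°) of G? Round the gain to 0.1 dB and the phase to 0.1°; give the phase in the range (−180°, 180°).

14.1 dB, -18.8°

At s = jω = j128:
quadratic: (j128)² + 620·j128 + 250000 = 233616 + j79360 → |·| ≈ 2.4673e+05, ∠ ≈ 18.76°
|G| = 1250000 / 2.4673e+05 ≈ 5.0663
Gain = 20 log₁₀(5.0663) ≈ 14.09 dB
∠G = 0.00° − 18.76° = -18.76°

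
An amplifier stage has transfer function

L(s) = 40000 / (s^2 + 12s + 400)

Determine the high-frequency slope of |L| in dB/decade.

-40 dB/decade

Each pole contributes −20 dB/decade at high frequency; each zero contributes +20 dB/decade.
Net: 0 zero(s) − 2 pole(s) → -40 dB/decade.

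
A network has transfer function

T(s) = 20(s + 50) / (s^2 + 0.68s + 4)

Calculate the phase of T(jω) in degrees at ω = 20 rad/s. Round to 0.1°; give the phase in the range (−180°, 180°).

-156.2°

At s = jω = j20:
zero (s+50): 50 + j20 → |·| = √(50²+20²) = √2900 ≈ 53.852, ∠ = arctan(20/50) ≈ 21.80°
quadratic: (j20)² + 0.68·j20 + 4 = -396 + j13.6 → |·| ≈ 396.23, ∠ ≈ 178.03°
∠T = 21.80° − 178.03° = -156.23°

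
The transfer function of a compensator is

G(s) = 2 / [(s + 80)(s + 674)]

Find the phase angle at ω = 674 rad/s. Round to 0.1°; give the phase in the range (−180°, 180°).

-128.2°

At s = jω = j674:
pole (s+80): 80 + j674 → |·| = √(80²+674²) = √460676 ≈ 678.73, ∠ = arctan(674/80) ≈ 83.23°
pole (s+674): 674 + j674 → |·| = √(674²+674²) = √908552 ≈ 953.18, ∠ = arctan(674/674) ≈ 45.00°
∠G = 0.00° − 128.23° = -128.23°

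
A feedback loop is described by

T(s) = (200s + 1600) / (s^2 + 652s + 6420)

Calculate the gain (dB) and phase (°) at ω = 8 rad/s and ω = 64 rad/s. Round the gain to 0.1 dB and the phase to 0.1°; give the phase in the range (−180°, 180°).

Substitute s = j8:
Numerator: 200(j8) + 1600 = 1600 + j1600
Denominator: (j8)^2 + 652(j8) + 6420 = 6356 + j5216
|N| = √(1600² + 1600²) ≈ 2262.7, ∠N ≈ 45.00°
|D| = √(6356² + 5216²) ≈ 8222.2, ∠D ≈ 39.37°
|T| = 2262.7 / 8222.2 ≈ 0.27519
Gain = 20 log₁₀(0.27519) ≈ -11.21 dB
∠T = 45.00° − 39.37° = 5.63°

Substitute s = j64:
Numerator: 200(j64) + 1600 = 1600 + j12800
Denominator: (j64)^2 + 652(j64) + 6420 = 2324 + j41728
|N| = √(1600² + 12800²) ≈ 12900, ∠N ≈ 82.87°
|D| = √(2324² + 41728²) ≈ 41793, ∠D ≈ 86.81°
|T| = 12900 / 41793 ≈ 0.30866
Gain = 20 log₁₀(0.30866) ≈ -10.21 dB
∠T = 82.87° − 86.81° = -3.94°

ω = 8: -11.2 dB, 5.6°; ω = 64: -10.2 dB, -3.9°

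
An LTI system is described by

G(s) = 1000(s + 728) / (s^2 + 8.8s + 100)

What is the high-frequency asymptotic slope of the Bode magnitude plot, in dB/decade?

-20 dB/decade

Each pole contributes −20 dB/decade at high frequency; each zero contributes +20 dB/decade.
Net: 1 zero(s) − 2 pole(s) → -20 dB/decade.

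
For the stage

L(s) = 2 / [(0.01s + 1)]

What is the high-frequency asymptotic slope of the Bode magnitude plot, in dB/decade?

Each pole contributes −20 dB/decade at high frequency; each zero contributes +20 dB/decade.
Net: 0 zero(s) − 1 pole(s) → -20 dB/decade.

-20 dB/decade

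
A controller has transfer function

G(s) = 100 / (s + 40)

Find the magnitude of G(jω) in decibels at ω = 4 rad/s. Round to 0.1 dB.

7.9 dB

At s = jω = j4:
pole (s+40): 40 + j4 → |·| = √(40²+4²) = √1616 ≈ 40.2, ∠ = arctan(4/40) ≈ 5.71°
|G| = 100 / 40.2 ≈ 2.4876
Gain = 20 log₁₀(2.4876) ≈ 7.92 dB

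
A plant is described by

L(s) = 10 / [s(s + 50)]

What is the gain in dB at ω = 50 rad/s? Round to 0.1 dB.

-51.0 dB

At s = jω = j50:
pole (s+50): 50 + j50 → |·| = √(50²+50²) = √5000 ≈ 70.711, ∠ = arctan(50/50) ≈ 45.00°
pole at origin: |s| = 50, ∠ = 90.00° (in denominator)
|L| = 10 / 3535.5 ≈ 0.0028285
Gain = 20 log₁₀(0.0028285) ≈ -50.97 dB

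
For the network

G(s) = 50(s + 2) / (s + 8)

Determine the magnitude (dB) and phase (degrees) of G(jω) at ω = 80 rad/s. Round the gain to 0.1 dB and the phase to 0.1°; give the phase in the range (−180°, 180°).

33.9 dB, 4.3°

At s = jω = j80:
zero (s+2): 2 + j80 → |·| = √(2²+80²) = √6404 ≈ 80.025, ∠ = arctan(80/2) ≈ 88.57°
pole (s+8): 8 + j80 → |·| = √(8²+80²) = √6464 ≈ 80.399, ∠ = arctan(80/8) ≈ 84.29°
|G| = 50 · 80.025 / 80.399 ≈ 49.767
Gain = 20 log₁₀(49.767) ≈ 33.94 dB
∠G = 88.57° − 84.29° = 4.28°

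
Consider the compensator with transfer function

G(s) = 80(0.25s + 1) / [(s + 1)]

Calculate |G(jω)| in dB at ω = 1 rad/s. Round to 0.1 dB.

35.3 dB

At ω = 1 rad/s:
zero (1 + j1·0.25) = 1 + j0.25 → |·| ≈ 1.0308, ∠ ≈ 14.04°
pole (1 + j1·1) = 1 + j1 → |·| ≈ 1.4142, ∠ ≈ 45.00°
|G| = 80 · 1.0308 / (1.4142) ≈ 58.311
Gain = 20 log₁₀(58.311) ≈ 35.32 dB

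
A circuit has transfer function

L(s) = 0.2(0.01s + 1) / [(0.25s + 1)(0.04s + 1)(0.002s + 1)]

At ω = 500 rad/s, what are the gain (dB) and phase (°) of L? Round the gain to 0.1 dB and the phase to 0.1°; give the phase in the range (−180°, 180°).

At ω = 500 rad/s:
zero (1 + j500·0.01) = 1 + j5 → |·| ≈ 5.099, ∠ ≈ 78.69°
pole (1 + j500·0.25) = 1 + j125 → |·| ≈ 125, ∠ ≈ 89.54°
pole (1 + j500·0.04) = 1 + j20 → |·| ≈ 20.025, ∠ ≈ 87.14°
pole (1 + j500·0.002) = 1 + j1 → |·| ≈ 1.4142, ∠ ≈ 45.00°
|L| = 0.2 · 5.099 / (125 · 20.025 · 1.4142) ≈ 0.00028809
Gain = 20 log₁₀(0.00028809) ≈ -70.81 dB
∠L = (78.69°) − (89.54° + 87.14° + 45.00°) = -142.99°

-70.8 dB, -143.0°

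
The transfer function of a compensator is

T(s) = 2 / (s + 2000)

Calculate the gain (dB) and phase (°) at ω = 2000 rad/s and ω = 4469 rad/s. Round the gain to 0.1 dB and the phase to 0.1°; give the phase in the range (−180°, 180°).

ω = 2000: -63.0 dB, -45.0°; ω = 4469: -67.8 dB, -65.9°

At s = jω = j2000:
pole (s+2000): 2000 + j2000 → |·| = √(2000²+2000²) = √8000000 ≈ 2828.4, ∠ = arctan(2000/2000) ≈ 45.00°
|T| = 2 / 2828.4 ≈ 0.00070711
Gain = 20 log₁₀(0.00070711) ≈ -63.01 dB
∠T = 0.00° − 45.00° = -45.00°

At s = jω = j4469:
pole (s+2000): 2000 + j4469 → |·| = √(2000²+4469²) = √23971961 ≈ 4896.1, ∠ = arctan(4469/2000) ≈ 65.89°
|T| = 2 / 4896.1 ≈ 0.00040849
Gain = 20 log₁₀(0.00040849) ≈ -67.78 dB
∠T = 0.00° − 65.89° = -65.89°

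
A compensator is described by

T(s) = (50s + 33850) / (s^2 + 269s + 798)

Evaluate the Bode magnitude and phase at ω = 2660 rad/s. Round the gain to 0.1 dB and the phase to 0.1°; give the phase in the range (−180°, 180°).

Substitute s = j2660:
Numerator: 50(j2660) + 33850 = 33850 + j133000
Denominator: (j2660)^2 + 269(j2660) + 798 = -7074802 + j715540
|N| = √(33850² + 133000²) ≈ 1.3724e+05, ∠N ≈ 75.72°
|D| = √(7074802² + 715540²) ≈ 7.1109e+06, ∠D ≈ 174.22°
|T| = 1.3724e+05 / 7.1109e+06 ≈ 0.0193
Gain = 20 log₁₀(0.0193) ≈ -34.29 dB
∠T = 75.72° − 174.22° = -98.50°

-34.3 dB, -98.5°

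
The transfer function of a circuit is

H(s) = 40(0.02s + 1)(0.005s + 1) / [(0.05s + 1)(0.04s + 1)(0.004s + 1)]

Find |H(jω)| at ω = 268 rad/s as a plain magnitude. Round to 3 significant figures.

At ω = 268 rad/s:
zero (1 + j268·0.02) = 1 + j5.36 → |·| ≈ 5.4525, ∠ ≈ 79.43°
zero (1 + j268·0.005) = 1 + j1.34 → |·| ≈ 1.672, ∠ ≈ 53.27°
pole (1 + j268·0.05) = 1 + j13.4 → |·| ≈ 13.437, ∠ ≈ 85.73°
pole (1 + j268·0.04) = 1 + j10.72 → |·| ≈ 10.767, ∠ ≈ 84.67°
pole (1 + j268·0.004) = 1 + j1.072 → |·| ≈ 1.466, ∠ ≈ 46.99°
|H| = 40 · 5.4525 · 1.672 / (13.437 · 10.767 · 1.466) ≈ 1.7193

1.72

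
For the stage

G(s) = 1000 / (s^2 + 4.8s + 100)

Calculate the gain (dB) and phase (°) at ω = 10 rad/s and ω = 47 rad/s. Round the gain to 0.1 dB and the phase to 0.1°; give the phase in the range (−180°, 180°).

At s = jω = j10:
quadratic: (j10)² + 4.8·j10 + 100 = 0 + j48 → |·| ≈ 48, ∠ ≈ 90.00°
|G| = 1000 / 48 ≈ 20.833
Gain = 20 log₁₀(20.833) ≈ 26.38 dB
∠G = 0.00° − 90.00° = -90.00°

At s = jω = j47:
quadratic: (j47)² + 4.8·j47 + 100 = -2109 + j225.6 → |·| ≈ 2121, ∠ ≈ 173.89°
|G| = 1000 / 2121 ≈ 0.47148
Gain = 20 log₁₀(0.47148) ≈ -6.53 dB
∠G = 0.00° − 173.89° = -173.89°

ω = 10: 26.4 dB, -90.0°; ω = 47: -6.5 dB, -173.9°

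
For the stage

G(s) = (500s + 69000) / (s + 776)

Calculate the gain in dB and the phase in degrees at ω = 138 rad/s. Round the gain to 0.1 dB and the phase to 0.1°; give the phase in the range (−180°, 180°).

41.9 dB, 34.9°

Substitute s = j138:
Numerator: 500(j138) + 69000 = 69000 + j69000
Denominator: (j138) + 776 = 776 + j138
|N| = √(69000² + 69000²) ≈ 97581, ∠N ≈ 45.00°
|D| = √(776² + 138²) ≈ 788.18, ∠D ≈ 10.08°
|G| = 97581 / 788.18 ≈ 123.81
Gain = 20 log₁₀(123.81) ≈ 41.86 dB
∠G = 45.00° − 10.08° = 34.92°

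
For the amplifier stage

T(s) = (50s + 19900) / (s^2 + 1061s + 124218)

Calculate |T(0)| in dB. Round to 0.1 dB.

T(0) = 19900 / 124218 ≈ 0.1602
20 log₁₀(0.1602) ≈ -15.91 dB

-15.9 dB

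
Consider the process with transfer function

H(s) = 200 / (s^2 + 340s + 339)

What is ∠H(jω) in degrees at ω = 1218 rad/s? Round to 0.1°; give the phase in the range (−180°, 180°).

-164.4°

Substitute s = j1218:
Numerator: 200 = 200 + j0
Denominator: (j1218)^2 + 340(j1218) + 339 = -1483185 + j414120
|N| = √(200² + 0²) ≈ 200, ∠N ≈ 0.00°
|D| = √(1483185² + 414120²) ≈ 1.5399e+06, ∠D ≈ 164.40°
∠H = 0.00° − 164.40° = -164.40°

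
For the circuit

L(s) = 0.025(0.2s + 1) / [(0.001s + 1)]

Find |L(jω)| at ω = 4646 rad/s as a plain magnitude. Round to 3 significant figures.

At ω = 4646 rad/s:
zero (1 + j4646·0.2) = 1 + j929.2 → |·| ≈ 929.2, ∠ ≈ 89.94°
pole (1 + j4646·0.001) = 1 + j4.646 → |·| ≈ 4.7524, ∠ ≈ 77.85°
|L| = 0.025 · 929.2 / (4.7524) ≈ 4.8881

4.89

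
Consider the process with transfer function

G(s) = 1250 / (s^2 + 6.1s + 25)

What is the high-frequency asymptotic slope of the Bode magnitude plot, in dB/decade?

-40 dB/decade

Each pole contributes −20 dB/decade at high frequency; each zero contributes +20 dB/decade.
Net: 0 zero(s) − 2 pole(s) → -40 dB/decade.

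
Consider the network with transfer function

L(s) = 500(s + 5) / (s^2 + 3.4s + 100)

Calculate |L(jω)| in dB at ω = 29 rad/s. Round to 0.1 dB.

At s = jω = j29:
zero (s+5): 5 + j29 → |·| = √(5²+29²) = √866 ≈ 29.428, ∠ = arctan(29/5) ≈ 80.22°
quadratic: (j29)² + 3.4·j29 + 100 = -741 + j98.6 → |·| ≈ 747.53, ∠ ≈ 172.42°
|L| = 500 · 29.428 / 747.53 ≈ 19.683
Gain = 20 log₁₀(19.683) ≈ 25.88 dB

25.9 dB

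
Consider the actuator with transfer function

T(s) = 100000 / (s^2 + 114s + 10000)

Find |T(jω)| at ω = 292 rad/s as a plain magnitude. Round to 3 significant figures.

1.22

At s = jω = j292:
quadratic: (j292)² + 114·j292 + 10000 = -75264 + j33288 → |·| ≈ 82297, ∠ ≈ 156.14°
|T| = 100000 / 82297 ≈ 1.2151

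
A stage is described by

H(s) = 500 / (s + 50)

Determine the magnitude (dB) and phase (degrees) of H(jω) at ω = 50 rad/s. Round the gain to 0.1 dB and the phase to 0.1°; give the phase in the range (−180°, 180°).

At s = jω = j50:
pole (s+50): 50 + j50 → |·| = √(50²+50²) = √5000 ≈ 70.711, ∠ = arctan(50/50) ≈ 45.00°
|H| = 500 / 70.711 ≈ 7.071
Gain = 20 log₁₀(7.071) ≈ 16.99 dB
∠H = 0.00° − 45.00° = -45.00°

17.0 dB, -45.0°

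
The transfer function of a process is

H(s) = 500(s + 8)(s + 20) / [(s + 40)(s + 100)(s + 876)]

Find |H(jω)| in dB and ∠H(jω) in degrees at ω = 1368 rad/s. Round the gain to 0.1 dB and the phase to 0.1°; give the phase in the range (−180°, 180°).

-10.3 dB, -52.7°

At s = jω = j1368:
zero (s+8): 8 + j1368 → |·| = √(8²+1368²) = √1871488 ≈ 1368, ∠ = arctan(1368/8) ≈ 89.66°
zero (s+20): 20 + j1368 → |·| = √(20²+1368²) = √1871824 ≈ 1368.1, ∠ = arctan(1368/20) ≈ 89.16°
pole (s+40): 40 + j1368 → |·| = √(40²+1368²) = √1873024 ≈ 1368.6, ∠ = arctan(1368/40) ≈ 88.33°
pole (s+100): 100 + j1368 → |·| = √(100²+1368²) = √1881424 ≈ 1371.7, ∠ = arctan(1368/100) ≈ 85.82°
pole (s+876): 876 + j1368 → |·| = √(876²+1368²) = √2638800 ≈ 1624.4, ∠ = arctan(1368/876) ≈ 57.37°
|H| = 500 · 1.8716e+06 / 3.0495e+09 ≈ 0.30687
Gain = 20 log₁₀(0.30687) ≈ -10.26 dB
∠H = 178.82° − 231.52° = -52.70°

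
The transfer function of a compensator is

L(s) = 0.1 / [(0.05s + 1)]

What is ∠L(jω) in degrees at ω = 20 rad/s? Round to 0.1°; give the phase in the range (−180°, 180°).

At ω = 20 rad/s:
pole (1 + j20·0.05) = 1 + j1 → |·| ≈ 1.4142, ∠ ≈ 45.00°
∠L = (0°) − (45.00°) = -45.00°

-45.0°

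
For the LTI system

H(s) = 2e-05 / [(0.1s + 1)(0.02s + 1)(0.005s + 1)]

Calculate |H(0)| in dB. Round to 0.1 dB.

H(0) = 2e-05 · 1 / 1 = 2e-05
20 log₁₀(2e-05) ≈ -93.98 dB

-94.0 dB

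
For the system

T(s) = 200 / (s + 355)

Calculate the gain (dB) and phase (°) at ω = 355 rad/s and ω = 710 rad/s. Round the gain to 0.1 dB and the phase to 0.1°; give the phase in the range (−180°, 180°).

ω = 355: -8.0 dB, -45.0°; ω = 710: -12.0 dB, -63.4°

At s = jω = j355:
pole (s+355): 355 + j355 → |·| = √(355²+355²) = √252050 ≈ 502.05, ∠ = arctan(355/355) ≈ 45.00°
|T| = 200 / 502.05 ≈ 0.39837
Gain = 20 log₁₀(0.39837) ≈ -7.99 dB
∠T = 0.00° − 45.00° = -45.00°

At s = jω = j710:
pole (s+355): 355 + j710 → |·| = √(355²+710²) = √630125 ≈ 793.8, ∠ = arctan(710/355) ≈ 63.43°
|T| = 200 / 793.8 ≈ 0.25195
Gain = 20 log₁₀(0.25195) ≈ -11.97 dB
∠T = 0.00° − 63.43° = -63.43°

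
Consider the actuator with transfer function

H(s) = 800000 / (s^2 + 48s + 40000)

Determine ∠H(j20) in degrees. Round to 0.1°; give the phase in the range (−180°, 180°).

-1.4°

At s = jω = j20:
quadratic: (j20)² + 48·j20 + 40000 = 39600 + j960 → |·| ≈ 39612, ∠ ≈ 1.39°
∠H = 0.00° − 1.39° = -1.39°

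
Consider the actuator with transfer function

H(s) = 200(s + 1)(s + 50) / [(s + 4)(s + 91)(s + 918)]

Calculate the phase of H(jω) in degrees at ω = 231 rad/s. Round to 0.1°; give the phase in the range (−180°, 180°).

At s = jω = j231:
zero (s+1): 1 + j231 → |·| = √(1²+231²) = √53362 ≈ 231, ∠ = arctan(231/1) ≈ 89.75°
zero (s+50): 50 + j231 → |·| = √(50²+231²) = √55861 ≈ 236.35, ∠ = arctan(231/50) ≈ 77.79°
pole (s+4): 4 + j231 → |·| = √(4²+231²) = √53377 ≈ 231.03, ∠ = arctan(231/4) ≈ 89.01°
pole (s+91): 91 + j231 → |·| = √(91²+231²) = √61642 ≈ 248.28, ∠ = arctan(231/91) ≈ 68.50°
pole (s+918): 918 + j231 → |·| = √(918²+231²) = √896085 ≈ 946.62, ∠ = arctan(231/918) ≈ 14.12°
∠H = 167.54° − 171.63° = -4.09°

-4.1°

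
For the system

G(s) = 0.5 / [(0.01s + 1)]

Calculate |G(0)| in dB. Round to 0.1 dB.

-6.0 dB

G(0) = 0.5 · 1 / 1 = 0.5
20 log₁₀(0.5) ≈ -6.02 dB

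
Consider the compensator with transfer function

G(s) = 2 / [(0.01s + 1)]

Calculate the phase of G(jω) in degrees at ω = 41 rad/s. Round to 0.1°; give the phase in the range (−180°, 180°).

At ω = 41 rad/s:
pole (1 + j41·0.01) = 1 + j0.41 → |·| ≈ 1.0808, ∠ ≈ 22.29°
∠G = (0°) − (22.29°) = -22.29°

-22.3°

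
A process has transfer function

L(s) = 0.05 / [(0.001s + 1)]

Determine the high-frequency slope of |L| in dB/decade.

-20 dB/decade

Each pole contributes −20 dB/decade at high frequency; each zero contributes +20 dB/decade.
Net: 0 zero(s) − 1 pole(s) → -20 dB/decade.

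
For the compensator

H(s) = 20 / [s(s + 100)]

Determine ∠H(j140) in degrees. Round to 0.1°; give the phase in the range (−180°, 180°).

At s = jω = j140:
pole (s+100): 100 + j140 → |·| = √(100²+140²) = √29600 ≈ 172.05, ∠ = arctan(140/100) ≈ 54.46°
pole at origin: |s| = 140, ∠ = 90.00° (in denominator)
∠H = 0.00° − 144.46° = -144.46°

-144.5°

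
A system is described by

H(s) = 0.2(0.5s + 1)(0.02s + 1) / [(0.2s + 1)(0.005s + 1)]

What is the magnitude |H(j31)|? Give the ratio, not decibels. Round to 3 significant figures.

0.575

At ω = 31 rad/s:
zero (1 + j31·0.5) = 1 + j15.5 → |·| ≈ 15.532, ∠ ≈ 86.31°
zero (1 + j31·0.02) = 1 + j0.62 → |·| ≈ 1.1766, ∠ ≈ 31.80°
pole (1 + j31·0.2) = 1 + j6.2 → |·| ≈ 6.2801, ∠ ≈ 80.84°
pole (1 + j31·0.005) = 1 + j0.155 → |·| ≈ 1.0119, ∠ ≈ 8.81°
|H| = 0.2 · 15.532 · 1.1766 / (6.2801 · 1.0119) ≈ 0.57515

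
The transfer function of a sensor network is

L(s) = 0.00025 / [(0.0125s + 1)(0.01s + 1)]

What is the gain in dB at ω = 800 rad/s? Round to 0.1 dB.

At ω = 800 rad/s:
pole (1 + j800·0.0125) = 1 + j10 → |·| ≈ 10.05, ∠ ≈ 84.29°
pole (1 + j800·0.01) = 1 + j8 → |·| ≈ 8.0623, ∠ ≈ 82.87°
|L| = 0.00025 · 1 / (10.05 · 8.0623) ≈ 3.0854e-06
Gain = 20 log₁₀(3.0854e-06) ≈ -110.21 dB

-110.2 dB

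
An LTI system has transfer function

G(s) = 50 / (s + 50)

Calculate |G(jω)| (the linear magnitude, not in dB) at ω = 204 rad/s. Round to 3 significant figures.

Substitute s = j204:
Numerator: 50 = 50 + j0
Denominator: (j204) + 50 = 50 + j204
|N| = √(50² + 0²) ≈ 50, ∠N ≈ 0.00°
|D| = √(50² + 204²) ≈ 210.04, ∠D ≈ 76.23°
|G| = 50 / 210.04 ≈ 0.23805

0.238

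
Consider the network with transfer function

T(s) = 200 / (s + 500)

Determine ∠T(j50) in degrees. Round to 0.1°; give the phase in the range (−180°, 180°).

Substitute s = j50:
Numerator: 200 = 200 + j0
Denominator: (j50) + 500 = 500 + j50
|N| = √(200² + 0²) ≈ 200, ∠N ≈ 0.00°
|D| = √(500² + 50²) ≈ 502.49, ∠D ≈ 5.71°
∠T = 0.00° − 5.71° = -5.71°

-5.7°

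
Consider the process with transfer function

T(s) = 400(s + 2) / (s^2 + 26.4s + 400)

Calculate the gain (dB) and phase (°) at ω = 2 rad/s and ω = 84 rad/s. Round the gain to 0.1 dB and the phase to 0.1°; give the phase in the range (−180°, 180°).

At s = jω = j2:
zero (s+2): 2 + j2 → |·| = √(2²+2²) = √8 ≈ 2.8284, ∠ = arctan(2/2) ≈ 45.00°
quadratic: (j2)² + 26.4·j2 + 400 = 396 + j52.8 → |·| ≈ 399.5, ∠ ≈ 7.59°
|T| = 400 · 2.8284 / 399.5 ≈ 2.8319
Gain = 20 log₁₀(2.8319) ≈ 9.04 dB
∠T = 45.00° − 7.59° = 37.41°

At s = jω = j84:
zero (s+2): 2 + j84 → |·| = √(2²+84²) = √7060 ≈ 84.024, ∠ = arctan(84/2) ≈ 88.64°
quadratic: (j84)² + 26.4·j84 + 400 = -6656 + j2217.6 → |·| ≈ 7015.7, ∠ ≈ 161.57°
|T| = 400 · 84.024 / 7015.7 ≈ 4.7906
Gain = 20 log₁₀(4.7906) ≈ 13.61 dB
∠T = 88.64° − 161.57° = -72.93°

ω = 2: 9.0 dB, 37.4°; ω = 84: 13.6 dB, -72.9°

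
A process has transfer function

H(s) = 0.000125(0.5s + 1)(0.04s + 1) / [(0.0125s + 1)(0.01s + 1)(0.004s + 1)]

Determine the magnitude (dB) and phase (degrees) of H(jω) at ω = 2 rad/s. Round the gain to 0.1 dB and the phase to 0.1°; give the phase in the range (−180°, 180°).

At ω = 2 rad/s:
zero (1 + j2·0.5) = 1 + j1 → |·| ≈ 1.4142, ∠ ≈ 45.00°
zero (1 + j2·0.04) = 1 + j0.08 → |·| ≈ 1.0032, ∠ ≈ 4.57°
pole (1 + j2·0.0125) = 1 + j0.025 → |·| ≈ 1.0003, ∠ ≈ 1.43°
pole (1 + j2·0.01) = 1 + j0.02 → |·| ≈ 1.0002, ∠ ≈ 1.15°
pole (1 + j2·0.004) = 1 + j0.008 → |·| ≈ 1, ∠ ≈ 0.46°
|H| = 0.000125 · 1.4142 · 1.0032 / (1.0003 · 1.0002 · 1) ≈ 0.00017725
Gain = 20 log₁₀(0.00017725) ≈ -75.03 dB
∠H = (45.00° + 4.57°) − (1.43° + 1.15° + 0.46°) = 46.53°

-75.0 dB, 46.5°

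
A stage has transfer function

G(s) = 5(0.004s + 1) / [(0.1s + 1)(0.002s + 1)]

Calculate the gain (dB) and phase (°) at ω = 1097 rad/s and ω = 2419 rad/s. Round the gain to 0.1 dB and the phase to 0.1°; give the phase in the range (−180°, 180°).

At ω = 1097 rad/s:
zero (1 + j1097·0.004) = 1 + j4.388 → |·| ≈ 4.5005, ∠ ≈ 77.16°
pole (1 + j1097·0.1) = 1 + j109.7 → |·| ≈ 109.7, ∠ ≈ 89.48°
pole (1 + j1097·0.002) = 1 + j2.194 → |·| ≈ 2.4111, ∠ ≈ 65.50°
|G| = 5 · 4.5005 / (109.7 · 2.4111) ≈ 0.085076
Gain = 20 log₁₀(0.085076) ≈ -21.40 dB
∠G = (77.16°) − (89.48° + 65.50°) = -77.82°

At ω = 2419 rad/s:
zero (1 + j2419·0.004) = 1 + j9.676 → |·| ≈ 9.7275, ∠ ≈ 84.10°
pole (1 + j2419·0.1) = 1 + j241.9 → |·| ≈ 241.9, ∠ ≈ 89.76°
pole (1 + j2419·0.002) = 1 + j4.838 → |·| ≈ 4.9403, ∠ ≈ 78.32°
|G| = 5 · 9.7275 / (241.9 · 4.9403) ≈ 0.040699
Gain = 20 log₁₀(0.040699) ≈ -27.81 dB
∠G = (84.10°) − (89.76° + 78.32°) = -83.98°

ω = 1097: -21.4 dB, -77.8°; ω = 2419: -27.8 dB, -84.0°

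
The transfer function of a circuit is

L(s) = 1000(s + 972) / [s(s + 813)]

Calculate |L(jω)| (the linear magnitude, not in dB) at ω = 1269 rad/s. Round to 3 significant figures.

0.836

At s = jω = j1269:
zero (s+972): 972 + j1269 → |·| = √(972²+1269²) = √2555145 ≈ 1598.5, ∠ = arctan(1269/972) ≈ 52.55°
pole (s+813): 813 + j1269 → |·| = √(813²+1269²) = √2271330 ≈ 1507.1, ∠ = arctan(1269/813) ≈ 57.35°
pole at origin: |s| = 1269, ∠ = 90.00° (in denominator)
|L| = 1000 · 1598.5 / 1.9125e+06 ≈ 0.83582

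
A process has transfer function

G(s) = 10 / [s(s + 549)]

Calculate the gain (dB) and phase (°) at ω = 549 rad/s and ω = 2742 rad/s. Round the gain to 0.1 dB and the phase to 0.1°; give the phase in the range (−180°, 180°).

ω = 549: -92.6 dB, -135.0°; ω = 2742: -117.7 dB, -168.7°

At s = jω = j549:
pole (s+549): 549 + j549 → |·| = √(549²+549²) = √602802 ≈ 776.4, ∠ = arctan(549/549) ≈ 45.00°
pole at origin: |s| = 549, ∠ = 90.00° (in denominator)
|G| = 10 / 4.2624e+05 ≈ 2.3461e-05
Gain = 20 log₁₀(2.3461e-05) ≈ -92.59 dB
∠G = 0.00° − 135.00° = -135.00°

At s = jω = j2742:
pole (s+549): 549 + j2742 → |·| = √(549²+2742²) = √7819965 ≈ 2796.4, ∠ = arctan(2742/549) ≈ 78.68°
pole at origin: |s| = 2742, ∠ = 90.00° (in denominator)
|G| = 10 / 7.6677e+06 ≈ 1.3042e-06
Gain = 20 log₁₀(1.3042e-06) ≈ -117.69 dB
∠G = 0.00° − 168.68° = -168.68°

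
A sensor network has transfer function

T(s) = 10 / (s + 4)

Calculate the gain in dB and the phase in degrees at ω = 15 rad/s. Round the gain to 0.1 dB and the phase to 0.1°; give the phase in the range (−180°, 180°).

Substitute s = j15:
Numerator: 10 = 10 + j0
Denominator: (j15) + 4 = 4 + j15
|N| = √(10² + 0²) ≈ 10, ∠N ≈ 0.00°
|D| = √(4² + 15²) ≈ 15.524, ∠D ≈ 75.07°
|T| = 10 / 15.524 ≈ 0.64416
Gain = 20 log₁₀(0.64416) ≈ -3.82 dB
∠T = 0.00° − 75.07° = -75.07°

-3.8 dB, -75.1°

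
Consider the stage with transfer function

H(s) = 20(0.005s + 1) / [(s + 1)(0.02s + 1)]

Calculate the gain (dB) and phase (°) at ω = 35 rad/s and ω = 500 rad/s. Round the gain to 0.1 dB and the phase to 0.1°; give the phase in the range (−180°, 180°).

ω = 35: -6.5 dB, -113.4°; ω = 500: -39.4 dB, -106.0°

At ω = 35 rad/s:
zero (1 + j35·0.005) = 1 + j0.175 → |·| ≈ 1.0152, ∠ ≈ 9.93°
pole (1 + j35·1) = 1 + j35 → |·| ≈ 35.014, ∠ ≈ 88.36°
pole (1 + j35·0.02) = 1 + j0.7 → |·| ≈ 1.2207, ∠ ≈ 34.99°
|H| = 20 · 1.0152 / (35.014 · 1.2207) ≈ 0.47504
Gain = 20 log₁₀(0.47504) ≈ -6.47 dB
∠H = (9.93°) − (88.36° + 34.99°) = -113.42°

At ω = 500 rad/s:
zero (1 + j500·0.005) = 1 + j2.5 → |·| ≈ 2.6926, ∠ ≈ 68.20°
pole (1 + j500·1) = 1 + j500 → |·| ≈ 500, ∠ ≈ 89.89°
pole (1 + j500·0.02) = 1 + j10 → |·| ≈ 10.05, ∠ ≈ 84.29°
|H| = 20 · 2.6926 / (500 · 10.05) ≈ 0.010717
Gain = 20 log₁₀(0.010717) ≈ -39.40 dB
∠H = (68.20°) − (89.89° + 84.29°) = -105.98°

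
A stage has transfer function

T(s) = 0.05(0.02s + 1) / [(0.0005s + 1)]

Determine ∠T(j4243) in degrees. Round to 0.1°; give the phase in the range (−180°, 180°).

At ω = 4243 rad/s:
zero (1 + j4243·0.02) = 1 + j84.86 → |·| ≈ 84.866, ∠ ≈ 89.32°
pole (1 + j4243·0.0005) = 1 + j2.1215 → |·| ≈ 2.3454, ∠ ≈ 64.76°
∠T = (89.32°) − (64.76°) = 24.56°

24.6°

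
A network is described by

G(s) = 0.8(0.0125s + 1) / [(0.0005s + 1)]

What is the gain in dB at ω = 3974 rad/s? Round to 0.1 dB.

At ω = 3974 rad/s:
zero (1 + j3974·0.0125) = 1 + j49.675 → |·| ≈ 49.685, ∠ ≈ 88.85°
pole (1 + j3974·0.0005) = 1 + j1.987 → |·| ≈ 2.2244, ∠ ≈ 63.29°
|G| = 0.8 · 49.685 / (2.2244) ≈ 17.869
Gain = 20 log₁₀(17.869) ≈ 25.04 dB

25.0 dB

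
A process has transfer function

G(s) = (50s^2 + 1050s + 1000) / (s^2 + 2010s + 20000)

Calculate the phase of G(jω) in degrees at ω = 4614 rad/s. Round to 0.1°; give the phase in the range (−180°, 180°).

23.3°

Substitute s = j4614:
Numerator: 50(j4614)^2 + 1050(j4614) + 1000 = -1064448800 + j4844700
Denominator: (j4614)^2 + 2010(j4614) + 20000 = -21268996 + j9274140
|N| = √(1064448800² + 4844700²) ≈ 1.0645e+09, ∠N ≈ 179.74°
|D| = √(21268996² + 9274140²) ≈ 2.3203e+07, ∠D ≈ 156.44°
∠G = 179.74° − 156.44° = 23.30°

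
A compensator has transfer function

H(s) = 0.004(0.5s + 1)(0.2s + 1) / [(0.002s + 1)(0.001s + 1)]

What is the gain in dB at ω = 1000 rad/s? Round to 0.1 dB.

At ω = 1000 rad/s:
zero (1 + j1000·0.5) = 1 + j500 → |·| ≈ 500, ∠ ≈ 89.89°
zero (1 + j1000·0.2) = 1 + j200 → |·| ≈ 200, ∠ ≈ 89.71°
pole (1 + j1000·0.002) = 1 + j2 → |·| ≈ 2.2361, ∠ ≈ 63.43°
pole (1 + j1000·0.001) = 1 + j1 → |·| ≈ 1.4142, ∠ ≈ 45.00°
|H| = 0.004 · 500 · 200 / (2.2361 · 1.4142) ≈ 126.49
Gain = 20 log₁₀(126.49) ≈ 42.04 dB

42.0 dB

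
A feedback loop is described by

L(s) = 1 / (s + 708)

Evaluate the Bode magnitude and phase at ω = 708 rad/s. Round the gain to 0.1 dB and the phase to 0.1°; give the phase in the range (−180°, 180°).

-60.0 dB, -45.0°

At s = jω = j708:
pole (s+708): 708 + j708 → |·| = √(708²+708²) = √1002528 ≈ 1001.3, ∠ = arctan(708/708) ≈ 45.00°
|L| = 1 / 1001.3 ≈ 0.0009987
Gain = 20 log₁₀(0.0009987) ≈ -60.01 dB
∠L = 0.00° − 45.00° = -45.00°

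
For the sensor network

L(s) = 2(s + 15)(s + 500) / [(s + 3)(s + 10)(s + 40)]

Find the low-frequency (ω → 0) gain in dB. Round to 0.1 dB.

L(0) = 2·15·500 / (3·10·40) = 12.5
20 log₁₀(12.5) ≈ 21.94 dB

21.9 dB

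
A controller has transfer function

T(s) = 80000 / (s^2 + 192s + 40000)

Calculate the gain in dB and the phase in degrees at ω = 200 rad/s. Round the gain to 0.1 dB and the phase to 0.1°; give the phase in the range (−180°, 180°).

6.4 dB, -90.0°

At s = jω = j200:
quadratic: (j200)² + 192·j200 + 40000 = 0 + j38400 → |·| ≈ 38400, ∠ ≈ 90.00°
|T| = 80000 / 38400 ≈ 2.0833
Gain = 20 log₁₀(2.0833) ≈ 6.38 dB
∠T = 0.00° − 90.00° = -90.00°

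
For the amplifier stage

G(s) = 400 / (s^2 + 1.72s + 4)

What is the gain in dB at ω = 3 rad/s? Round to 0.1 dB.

At s = jω = j3:
quadratic: (j3)² + 1.72·j3 + 4 = -5 + j5.16 → |·| ≈ 7.1851, ∠ ≈ 134.10°
|G| = 400 / 7.1851 ≈ 55.671
Gain = 20 log₁₀(55.671) ≈ 34.91 dB

34.9 dB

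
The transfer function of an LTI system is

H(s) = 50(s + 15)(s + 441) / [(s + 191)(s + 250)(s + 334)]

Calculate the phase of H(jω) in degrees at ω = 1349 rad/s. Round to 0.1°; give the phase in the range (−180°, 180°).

At s = jω = j1349:
zero (s+15): 15 + j1349 → |·| = √(15²+1349²) = √1820026 ≈ 1349.1, ∠ = arctan(1349/15) ≈ 89.36°
zero (s+441): 441 + j1349 → |·| = √(441²+1349²) = √2014282 ≈ 1419.3, ∠ = arctan(1349/441) ≈ 71.90°
pole (s+191): 191 + j1349 → |·| = √(191²+1349²) = √1856282 ≈ 1362.5, ∠ = arctan(1349/191) ≈ 81.94°
pole (s+250): 250 + j1349 → |·| = √(250²+1349²) = √1882301 ≈ 1372, ∠ = arctan(1349/250) ≈ 79.50°
pole (s+334): 334 + j1349 → |·| = √(334²+1349²) = √1931357 ≈ 1389.7, ∠ = arctan(1349/334) ≈ 76.09°
∠H = 161.26° − 237.53° = -76.27°

-76.3°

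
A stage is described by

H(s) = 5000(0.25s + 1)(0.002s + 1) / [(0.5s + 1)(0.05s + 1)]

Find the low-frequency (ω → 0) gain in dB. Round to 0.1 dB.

H(0) = 5000 · 1 / 1 = 5000
20 log₁₀(5000) ≈ 73.98 dB

74.0 dB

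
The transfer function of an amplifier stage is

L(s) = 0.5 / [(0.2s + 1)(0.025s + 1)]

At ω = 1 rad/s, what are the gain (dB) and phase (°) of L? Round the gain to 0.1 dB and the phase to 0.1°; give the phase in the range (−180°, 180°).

At ω = 1 rad/s:
pole (1 + j1·0.2) = 1 + j0.2 → |·| ≈ 1.0198, ∠ ≈ 11.31°
pole (1 + j1·0.025) = 1 + j0.025 → |·| ≈ 1.0003, ∠ ≈ 1.43°
|L| = 0.5 · 1 / (1.0198 · 1.0003) ≈ 0.49015
Gain = 20 log₁₀(0.49015) ≈ -6.19 dB
∠L = (0°) − (11.31° + 1.43°) = -12.74°

-6.2 dB, -12.7°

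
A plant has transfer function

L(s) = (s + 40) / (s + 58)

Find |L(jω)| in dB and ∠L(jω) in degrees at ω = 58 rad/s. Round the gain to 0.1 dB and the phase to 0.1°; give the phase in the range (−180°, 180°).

Substitute s = j58:
Numerator: (j58) + 40 = 40 + j58
Denominator: (j58) + 58 = 58 + j58
|N| = √(40² + 58²) ≈ 70.456, ∠N ≈ 55.41°
|D| = √(58² + 58²) ≈ 82.024, ∠D ≈ 45.00°
|L| = 70.456 / 82.024 ≈ 0.85897
Gain = 20 log₁₀(0.85897) ≈ -1.32 dB
∠L = 55.41° − 45.00° = 10.41°

-1.3 dB, 10.4°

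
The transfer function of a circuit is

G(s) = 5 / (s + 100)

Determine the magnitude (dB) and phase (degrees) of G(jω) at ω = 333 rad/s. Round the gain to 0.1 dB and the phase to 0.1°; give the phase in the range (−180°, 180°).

-36.8 dB, -73.3°

At s = jω = j333:
pole (s+100): 100 + j333 → |·| = √(100²+333²) = √120889 ≈ 347.69, ∠ = arctan(333/100) ≈ 73.28°
|G| = 5 / 347.69 ≈ 0.014381
Gain = 20 log₁₀(0.014381) ≈ -36.84 dB
∠G = 0.00° − 73.28° = -73.28°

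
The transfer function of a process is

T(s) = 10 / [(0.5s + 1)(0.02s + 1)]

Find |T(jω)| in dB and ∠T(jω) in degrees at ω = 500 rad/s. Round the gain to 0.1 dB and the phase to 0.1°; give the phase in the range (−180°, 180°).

At ω = 500 rad/s:
pole (1 + j500·0.5) = 1 + j250 → |·| ≈ 250, ∠ ≈ 89.77°
pole (1 + j500·0.02) = 1 + j10 → |·| ≈ 10.05, ∠ ≈ 84.29°
|T| = 10 · 1 / (250 · 10.05) ≈ 0.0039801
Gain = 20 log₁₀(0.0039801) ≈ -48.00 dB
∠T = (0°) − (89.77° + 84.29°) = -174.06°

-48.0 dB, -174.1°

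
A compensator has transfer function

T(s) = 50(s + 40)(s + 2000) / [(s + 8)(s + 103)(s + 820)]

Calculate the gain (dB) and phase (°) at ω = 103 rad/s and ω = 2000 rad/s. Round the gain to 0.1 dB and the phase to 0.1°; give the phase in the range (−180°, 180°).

At s = jω = j103:
zero (s+40): 40 + j103 → |·| = √(40²+103²) = √12209 ≈ 110.49, ∠ = arctan(103/40) ≈ 68.78°
zero (s+2000): 2000 + j103 → |·| = √(2000²+103²) = √4010609 ≈ 2002.7, ∠ = arctan(103/2000) ≈ 2.95°
pole (s+8): 8 + j103 → |·| = √(8²+103²) = √10673 ≈ 103.31, ∠ = arctan(103/8) ≈ 85.56°
pole (s+103): 103 + j103 → |·| = √(103²+103²) = √21218 ≈ 145.66, ∠ = arctan(103/103) ≈ 45.00°
pole (s+820): 820 + j103 → |·| = √(820²+103²) = √683009 ≈ 826.44, ∠ = arctan(103/820) ≈ 7.16°
|T| = 50 · 2.2128e+05 / 1.2436e+07 ≈ 0.88968
Gain = 20 log₁₀(0.88968) ≈ -1.02 dB
∠T = 71.73° − 137.72° = -65.99°

At s = jω = j2000:
zero (s+40): 40 + j2000 → |·| = √(40²+2000²) = √4001600 ≈ 2000.4, ∠ = arctan(2000/40) ≈ 88.85°
zero (s+2000): 2000 + j2000 → |·| = √(2000²+2000²) = √8000000 ≈ 2828.4, ∠ = arctan(2000/2000) ≈ 45.00°
pole (s+8): 8 + j2000 → |·| = √(8²+2000²) = √4000064 ≈ 2000, ∠ = arctan(2000/8) ≈ 89.77°
pole (s+103): 103 + j2000 → |·| = √(103²+2000²) = √4010609 ≈ 2002.7, ∠ = arctan(2000/103) ≈ 87.05°
pole (s+820): 820 + j2000 → |·| = √(820²+2000²) = √4672400 ≈ 2161.6, ∠ = arctan(2000/820) ≈ 67.71°
|T| = 50 · 5.6579e+06 / 8.6581e+09 ≈ 0.032674
Gain = 20 log₁₀(0.032674) ≈ -29.72 dB
∠T = 133.85° − 244.53° = -110.68°

ω = 103: -1.0 dB, -66.0°; ω = 2000: -29.7 dB, -110.7°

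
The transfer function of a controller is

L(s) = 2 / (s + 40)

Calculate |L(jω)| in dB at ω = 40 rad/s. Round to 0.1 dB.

Substitute s = j40:
Numerator: 2 = 2 + j0
Denominator: (j40) + 40 = 40 + j40
|N| = √(2² + 0²) ≈ 2, ∠N ≈ 0.00°
|D| = √(40² + 40²) ≈ 56.569, ∠D ≈ 45.00°
|L| = 2 / 56.569 ≈ 0.035355
Gain = 20 log₁₀(0.035355) ≈ -29.03 dB

-29.0 dB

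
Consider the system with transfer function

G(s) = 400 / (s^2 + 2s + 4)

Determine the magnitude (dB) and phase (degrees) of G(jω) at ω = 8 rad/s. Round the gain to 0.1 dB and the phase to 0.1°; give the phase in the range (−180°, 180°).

At s = jω = j8:
quadratic: (j8)² + 2·j8 + 4 = -60 + j16 → |·| ≈ 62.097, ∠ ≈ 165.07°
|G| = 400 / 62.097 ≈ 6.4415
Gain = 20 log₁₀(6.4415) ≈ 16.18 dB
∠G = 0.00° − 165.07° = -165.07°

16.2 dB, -165.1°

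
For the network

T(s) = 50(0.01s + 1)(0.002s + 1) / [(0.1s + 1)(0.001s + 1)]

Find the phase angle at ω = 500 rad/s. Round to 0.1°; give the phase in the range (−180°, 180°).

At ω = 500 rad/s:
zero (1 + j500·0.01) = 1 + j5 → |·| ≈ 5.099, ∠ ≈ 78.69°
zero (1 + j500·0.002) = 1 + j1 → |·| ≈ 1.4142, ∠ ≈ 45.00°
pole (1 + j500·0.1) = 1 + j50 → |·| ≈ 50.01, ∠ ≈ 88.85°
pole (1 + j500·0.001) = 1 + j0.5 → |·| ≈ 1.118, ∠ ≈ 26.57°
∠T = (78.69° + 45.00°) − (88.85° + 26.57°) = 8.27°

8.3°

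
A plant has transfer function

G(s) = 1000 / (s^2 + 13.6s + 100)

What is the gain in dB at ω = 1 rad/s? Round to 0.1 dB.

At s = jω = j1:
quadratic: (j1)² + 13.6·j1 + 100 = 99 + j13.6 → |·| ≈ 99.93, ∠ ≈ 7.82°
|G| = 1000 / 99.93 ≈ 10.007
Gain = 20 log₁₀(10.007) ≈ 20.01 dB

20.0 dB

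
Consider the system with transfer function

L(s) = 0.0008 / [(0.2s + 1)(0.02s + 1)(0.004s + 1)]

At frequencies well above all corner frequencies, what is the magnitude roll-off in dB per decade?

-60 dB/decade

Each pole contributes −20 dB/decade at high frequency; each zero contributes +20 dB/decade.
Net: 0 zero(s) − 3 pole(s) → -60 dB/decade.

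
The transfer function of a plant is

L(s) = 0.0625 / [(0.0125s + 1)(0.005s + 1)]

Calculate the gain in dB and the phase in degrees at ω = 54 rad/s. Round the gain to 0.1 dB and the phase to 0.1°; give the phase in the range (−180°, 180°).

-26.0 dB, -49.1°

At ω = 54 rad/s:
pole (1 + j54·0.0125) = 1 + j0.675 → |·| ≈ 1.2065, ∠ ≈ 34.02°
pole (1 + j54·0.005) = 1 + j0.27 → |·| ≈ 1.0358, ∠ ≈ 15.11°
|L| = 0.0625 · 1 / (1.2065 · 1.0358) ≈ 0.050012
Gain = 20 log₁₀(0.050012) ≈ -26.02 dB
∠L = (0°) − (34.02° + 15.11°) = -49.13°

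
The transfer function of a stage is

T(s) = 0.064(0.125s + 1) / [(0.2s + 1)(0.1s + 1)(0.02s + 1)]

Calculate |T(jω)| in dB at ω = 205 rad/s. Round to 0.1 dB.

At ω = 205 rad/s:
zero (1 + j205·0.125) = 1 + j25.625 → |·| ≈ 25.645, ∠ ≈ 87.77°
pole (1 + j205·0.2) = 1 + j41 → |·| ≈ 41.012, ∠ ≈ 88.60°
pole (1 + j205·0.1) = 1 + j20.5 → |·| ≈ 20.524, ∠ ≈ 87.21°
pole (1 + j205·0.02) = 1 + j4.1 → |·| ≈ 4.2202, ∠ ≈ 76.29°
|T| = 0.064 · 25.645 / (41.012 · 20.524 · 4.2202) ≈ 0.00046204
Gain = 20 log₁₀(0.00046204) ≈ -66.71 dB

-66.7 dB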